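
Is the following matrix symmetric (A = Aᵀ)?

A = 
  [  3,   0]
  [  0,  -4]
Yes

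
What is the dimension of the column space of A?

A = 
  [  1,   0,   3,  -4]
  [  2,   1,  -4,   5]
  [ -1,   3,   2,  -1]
dim(Col(A)) = 3

Row reduce:
R2 → R2 - (2)·R1
R3 → R3 + (1)·R1
R3 → R3 - (3)·R2
REF = 
  [  1,   0,   3,  -4]
  [  0,   1, -10,  13]
  [  0,   0,  35, -44]
Pivot columns: 1, 2, 3 → 3 pivots.
dim(Col(A)) = number of pivot columns = 3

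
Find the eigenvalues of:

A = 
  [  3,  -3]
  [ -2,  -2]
λ = 4, -3

tr(A) = 1, det(A) = -12
Characteristic polynomial: λ² - tr(A)λ + det(A) = λ² - λ - 12
λ² - λ - 12 = (λ + 3)(λ - 4)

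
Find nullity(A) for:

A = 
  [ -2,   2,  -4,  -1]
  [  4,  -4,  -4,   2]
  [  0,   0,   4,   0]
nullity(A) = 2

Row reduce:
R2 → R2 + (2)·R1
R3 → R3 + (1/3)·R2
REF = 
  [ -2,   2,  -4,  -1]
  [  0,   0, -12,   0]
  [  0,   0,   0,   0]
Pivot columns: 1, 3 → 2 pivots.
rank(A) = 2, so nullity(A) = 4 - 2 = 2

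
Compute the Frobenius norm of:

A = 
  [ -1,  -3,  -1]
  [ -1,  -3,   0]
||A||_F = 4.583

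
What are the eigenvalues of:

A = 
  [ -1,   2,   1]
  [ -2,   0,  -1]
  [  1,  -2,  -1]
Characteristic polynomial: det(λI - A) = λ³ + 2λ² + 2λ
The constant term is 0, so λ = 0 is a root: p(λ) = λ(λ² + 2λ + 2)
λ² + 2λ + 2 = 0  ⇒  λ = (-2 ± √((2)² - 4·(2)))/2 = (-2 ± √(-4))/2
  = -1 + i,  -1 - i

λ = 0, -1 + i, -1 - i  (≈ 0, -1 + 1i, -1 - 1i)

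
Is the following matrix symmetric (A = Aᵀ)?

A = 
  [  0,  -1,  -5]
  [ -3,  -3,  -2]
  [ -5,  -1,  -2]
No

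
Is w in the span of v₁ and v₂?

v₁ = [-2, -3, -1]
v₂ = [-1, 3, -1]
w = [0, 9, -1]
Yes

Form the augmented matrix and row-reduce:
[v₁|v₂|w] = 
  [ -2,  -1,   0]
  [ -3,   3,   9]
  [ -1,  -1,  -1]
R2 → R2 - (3/2)·R1
R3 → R3 - (1/2)·R1
R3 → R3 + (1/9)·R2
REF = 
  [ -2,  -1,   0]
  [  0, 9/2,   9]
  [  0,   0,   0]

No row of the form [0 0 | nonzero], so the system is consistent. Back-substitution gives c₁ = -1, c₂ = 2: w = (-1)·v₁ + (2)·v₂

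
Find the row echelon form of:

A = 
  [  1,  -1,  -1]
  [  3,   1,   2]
Row operations:
R2 → R2 - (3)·R1

Resulting echelon form:
REF = 
  [  1,  -1,  -1]
  [  0,   4,   5]

Rank = 2 (number of non-zero pivot rows).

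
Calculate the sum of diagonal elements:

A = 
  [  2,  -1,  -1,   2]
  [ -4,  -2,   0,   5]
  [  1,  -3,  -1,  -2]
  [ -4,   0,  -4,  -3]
-4

tr(A) = 2 + -2 + -1 + -3 = -4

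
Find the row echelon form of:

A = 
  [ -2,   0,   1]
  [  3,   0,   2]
Row operations:
R2 → R2 + (3/2)·R1

Resulting echelon form:
REF = 
  [ -2,   0,   1]
  [  0,   0, 7/2]

Rank = 2 (number of non-zero pivot rows).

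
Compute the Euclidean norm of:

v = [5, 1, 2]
5.477

||v||₂ = √((5)² + (1)² + (2)²) = √30 = 5.477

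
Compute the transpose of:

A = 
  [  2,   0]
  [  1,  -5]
Aᵀ = 
  [  2,   1]
  [  0,  -5]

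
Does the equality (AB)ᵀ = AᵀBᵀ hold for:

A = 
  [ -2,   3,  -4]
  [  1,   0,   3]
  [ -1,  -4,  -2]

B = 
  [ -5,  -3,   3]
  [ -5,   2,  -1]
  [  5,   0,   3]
No

(AB)ᵀ = 
  [-25,  10,  15]
  [ 12,  -3,  -5]
  [-21,  12,  -5]

AᵀBᵀ = 
  [  4,  13, -13]
  [-27, -11,   3]
  [  5,  28, -26]

The two matrices differ, so (AB)ᵀ ≠ AᵀBᵀ in general. The correct identity is (AB)ᵀ = BᵀAᵀ.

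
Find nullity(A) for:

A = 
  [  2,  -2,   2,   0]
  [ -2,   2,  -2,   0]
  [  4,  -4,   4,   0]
nullity(A) = 3

Row reduce:
R2 → R2 + (1)·R1
R3 → R3 - (2)·R1
REF = 
  [  2,  -2,   2,   0]
  [  0,   0,   0,   0]
  [  0,   0,   0,   0]
Pivot columns: 1 → 1 pivot.
rank(A) = 1, so nullity(A) = 4 - 1 = 3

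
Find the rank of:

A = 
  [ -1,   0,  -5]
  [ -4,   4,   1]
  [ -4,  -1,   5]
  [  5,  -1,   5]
rank(A) = 3

Row reduce:
R2 → R2 - (4)·R1
R3 → R3 - (4)·R1
R4 → R4 + (5)·R1
R3 → R3 + (1/4)·R2
R4 → R4 + (1/4)·R2
R4 → R4 + (59/121)·R3
REF = 
  [   -1,     0,    -5]
  [    0,     4,    21]
  [    0,     0, 121/4]
  [    0,     0,     0]
Pivot columns: 1, 2, 3 → 3 pivots.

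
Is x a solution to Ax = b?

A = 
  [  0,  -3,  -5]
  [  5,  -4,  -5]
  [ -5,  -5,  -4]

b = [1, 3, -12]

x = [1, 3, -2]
Yes

Ax = [1, 3, -12] = b ✓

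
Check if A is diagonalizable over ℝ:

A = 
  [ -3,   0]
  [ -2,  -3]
No

tr(A) = -6, det(A) = 9
Characteristic polynomial: λ² - tr(A)λ + det(A) = λ² + 6λ + 9
λ² + 6λ + 9 = (λ + 3)²
Eigenvalues: -3, -3
λ=-3: alg. mult. = 2, geom. mult. = 2 - rank(A - (-3)I) = 2 - 1 = 1
Sum of geometric multiplicities = 1 < n = 2, so there aren't enough independent eigenvectors.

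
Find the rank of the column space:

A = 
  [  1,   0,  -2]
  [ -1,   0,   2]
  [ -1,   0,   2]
dim(Col(A)) = 1

Row reduce:
R2 → R2 + (1)·R1
R3 → R3 + (1)·R1
REF = 
  [  1,   0,  -2]
  [  0,   0,   0]
  [  0,   0,   0]
Pivot columns: 1 → 1 pivot.
dim(Col(A)) = number of pivot columns = 1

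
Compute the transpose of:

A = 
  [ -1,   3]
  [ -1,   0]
Aᵀ = 
  [ -1,  -1]
  [  3,   0]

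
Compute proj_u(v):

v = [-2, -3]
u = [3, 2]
proj_u(v) = [-36/13, -24/13]

v·u = (-2)(3) + (-3)(2) = -12
u·u = (3)² + (2)² = 13
proj_u(v) = (v·u / u·u) × u = (-12/13) × u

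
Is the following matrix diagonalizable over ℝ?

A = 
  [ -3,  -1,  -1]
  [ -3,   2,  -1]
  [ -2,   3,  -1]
Yes

Characteristic polynomial: det(λI - A) = λ³ + 2λ² - 7λ - 3
By the rational root theorem any rational root is an integer dividing 3; none of those is a root, so p(λ) has no rational roots and hence (being an irreducible cubic) no repeated roots.
Discriminant of the cubic: Δ = 2177
Δ > 0 ⇒ three distinct real eigenvalues: λ ≈ -3.68, -0.3931, 2.074
Three distinct real eigenvalues, so A has 3 independent eigenvectors.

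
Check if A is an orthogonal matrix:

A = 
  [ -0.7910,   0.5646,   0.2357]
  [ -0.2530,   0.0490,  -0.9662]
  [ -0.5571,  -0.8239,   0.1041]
Yes

AᵀA = 
  [  1.0001,   0,   0]
  [  0,   1,   0]
  [  0,   0,   0.9999]
≈ I (equal to I up to the 4-dp rounding of the entries)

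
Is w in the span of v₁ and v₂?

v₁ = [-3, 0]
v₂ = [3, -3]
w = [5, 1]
Yes

Form the augmented matrix and row-reduce:
[v₁|v₂|w] = 
  [ -3,   3,   5]
  [  0,  -3,   1]
(already in echelon form — no row operations needed)

No row of the form [0 0 | nonzero], so the system is consistent. Back-substitution gives c₁ = -2, c₂ = -1/3: w = (-2)·v₁ + (-1/3)·v₂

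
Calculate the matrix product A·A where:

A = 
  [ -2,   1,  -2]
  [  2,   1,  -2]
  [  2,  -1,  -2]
A² = A·A:
A²[1,1] = (-2)(-2) + (1)(2) + (-2)(2) = 2
A²[1,2] = (-2)(1) + (1)(1) + (-2)(-1) = 1
A²[1,3] = (-2)(-2) + (1)(-2) + (-2)(-2) = 6
A²[2,1] = (2)(-2) + (1)(2) + (-2)(2) = -6
A²[2,2] = (2)(1) + (1)(1) + (-2)(-1) = 5
A²[2,3] = (2)(-2) + (1)(-2) + (-2)(-2) = -2
A²[3,1] = (2)(-2) + (-1)(2) + (-2)(2) = -10
A²[3,2] = (2)(1) + (-1)(1) + (-2)(-1) = 3
A²[3,3] = (2)(-2) + (-1)(-2) + (-2)(-2) = 2
A² = 
  [  2,   1,   6]
  [ -6,   5,  -2]
  [-10,   3,   2]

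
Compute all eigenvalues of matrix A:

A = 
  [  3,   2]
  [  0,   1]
tr(A) = 4, det(A) = 3
Characteristic polynomial: λ² - tr(A)λ + det(A) = λ² - 4λ + 3
λ² - 4λ + 3 = (λ - 1)(λ - 3)

λ = 3, 1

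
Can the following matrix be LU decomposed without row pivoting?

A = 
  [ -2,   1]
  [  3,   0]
Yes.
A[1,1] = -2 ≠ 0, so Gaussian elimination proceeds without a row swap: multiplier ℓ₂₁ = (3)/(-2) = -3/2, and U[2,2] = 0 - (-3/2)(1) = 3/2.
L = 
  [   1,    0]
  [-3/2,    1]
U = 
  [ -2,   1]
  [  0, 3/2]
Check row 2 of LU: [(-3/2)(-2), (-3/2)(1) + (3/2)] = [3, 0] = row 2 of A ✓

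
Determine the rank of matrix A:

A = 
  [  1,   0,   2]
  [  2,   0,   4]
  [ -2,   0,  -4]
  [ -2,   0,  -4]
Row reduce:
R2 → R2 - (2)·R1
R3 → R3 + (2)·R1
R4 → R4 + (2)·R1
REF = 
  [  1,   0,   2]
  [  0,   0,   0]
  [  0,   0,   0]
  [  0,   0,   0]
Pivot columns: 1 → 1 pivot.

rank(A) = 1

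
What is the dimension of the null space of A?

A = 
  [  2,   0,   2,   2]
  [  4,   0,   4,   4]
nullity(A) = 3

Row reduce:
R2 → R2 - (2)·R1
REF = 
  [  2,   0,   2,   2]
  [  0,   0,   0,   0]
Pivot columns: 1 → 1 pivot.
rank(A) = 1, so nullity(A) = 4 - 1 = 3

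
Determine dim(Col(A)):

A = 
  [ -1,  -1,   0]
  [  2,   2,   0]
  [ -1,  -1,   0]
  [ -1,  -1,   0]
dim(Col(A)) = 1

Row reduce:
R2 → R2 + (2)·R1
R3 → R3 - (1)·R1
R4 → R4 - (1)·R1
REF = 
  [ -1,  -1,   0]
  [  0,   0,   0]
  [  0,   0,   0]
  [  0,   0,   0]
Pivot columns: 1 → 1 pivot.
dim(Col(A)) = number of pivot columns = 1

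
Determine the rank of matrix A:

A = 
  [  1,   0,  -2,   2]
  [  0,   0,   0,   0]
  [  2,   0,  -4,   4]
Row reduce:
R3 → R3 - (2)·R1
REF = 
  [  1,   0,  -2,   2]
  [  0,   0,   0,   0]
  [  0,   0,   0,   0]
Pivot columns: 1 → 1 pivot.

rank(A) = 1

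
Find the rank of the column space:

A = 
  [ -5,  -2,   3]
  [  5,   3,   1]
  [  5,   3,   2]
Row reduce:
R2 → R2 + (1)·R1
R3 → R3 + (1)·R1
R3 → R3 - (1)·R2
REF = 
  [ -5,  -2,   3]
  [  0,   1,   4]
  [  0,   0,   1]
Pivot columns: 1, 2, 3 → 3 pivots.
dim(Col(A)) = number of pivot columns = 3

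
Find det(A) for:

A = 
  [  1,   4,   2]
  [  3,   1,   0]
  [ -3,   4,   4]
-14

Cofactor expansion along row 1:
det(A) = (1)·((1)(4) - (0)(4)) - (4)·((3)(4) - (0)(-3)) + (2)·((3)(4) - (1)(-3))
  = (1)(4) - (4)(12) + (2)(15)
  = -14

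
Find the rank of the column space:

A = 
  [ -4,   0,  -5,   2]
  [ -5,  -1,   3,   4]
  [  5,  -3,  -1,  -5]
Row reduce:
R2 → R2 - (5/4)·R1
R3 → R3 + (5/4)·R1
R3 → R3 - (3)·R2
REF = 
  [  -4,    0,   -5,    2]
  [   0,   -1, 37/4,  3/2]
  [   0,    0,  -35,   -7]
Pivot columns: 1, 2, 3 → 3 pivots.
dim(Col(A)) = number of pivot columns = 3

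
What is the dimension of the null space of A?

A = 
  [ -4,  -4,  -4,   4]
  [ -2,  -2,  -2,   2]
nullity(A) = 3

Row reduce:
R2 → R2 - (1/2)·R1
REF = 
  [ -4,  -4,  -4,   4]
  [  0,   0,   0,   0]
Pivot columns: 1 → 1 pivot.
rank(A) = 1, so nullity(A) = 4 - 1 = 3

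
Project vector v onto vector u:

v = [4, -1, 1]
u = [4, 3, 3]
v·u = (4)(4) + (-1)(3) + (1)(3) = 16
u·u = (4)² + (3)² + (3)² = 34
proj_u(v) = (v·u / u·u) × u = (16/34) × u = (8/17) × u

proj_u(v) = [32/17, 24/17, 24/17]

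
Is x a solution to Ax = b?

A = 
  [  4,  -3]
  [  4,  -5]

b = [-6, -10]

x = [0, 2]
Yes

Ax = [-6, -10] = b ✓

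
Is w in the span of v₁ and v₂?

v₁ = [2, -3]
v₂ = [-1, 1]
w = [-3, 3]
Yes

Form the augmented matrix and row-reduce:
[v₁|v₂|w] = 
  [  2,  -1,  -3]
  [ -3,   1,   3]
R2 → R2 + (3/2)·R1
REF = 
  [   2,   -1,   -3]
  [   0, -1/2, -3/2]

No row of the form [0 0 | nonzero], so the system is consistent. Back-substitution gives c₁ = 0, c₂ = 3: w = (0)·v₁ + (3)·v₂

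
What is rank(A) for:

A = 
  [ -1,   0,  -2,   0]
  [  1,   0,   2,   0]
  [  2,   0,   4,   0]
Row reduce:
R2 → R2 + (1)·R1
R3 → R3 + (2)·R1
REF = 
  [ -1,   0,  -2,   0]
  [  0,   0,   0,   0]
  [  0,   0,   0,   0]
Pivot columns: 1 → 1 pivot.

rank(A) = 1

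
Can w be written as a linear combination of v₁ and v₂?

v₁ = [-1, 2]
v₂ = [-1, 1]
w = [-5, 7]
Yes

Form the augmented matrix and row-reduce:
[v₁|v₂|w] = 
  [ -1,  -1,  -5]
  [  2,   1,   7]
R2 → R2 + (2)·R1
REF = 
  [ -1,  -1,  -5]
  [  0,  -1,  -3]

No row of the form [0 0 | nonzero], so the system is consistent. Back-substitution gives c₁ = 2, c₂ = 3: w = (2)·v₁ + (3)·v₂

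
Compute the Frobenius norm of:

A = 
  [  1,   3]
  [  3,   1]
||A||_F = 4.472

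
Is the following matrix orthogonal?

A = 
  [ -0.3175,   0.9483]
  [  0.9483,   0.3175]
Yes

AᵀA = 
  [  1.0001,   0]
  [  0,   1.0001]
≈ I (equal to I up to the 4-dp rounding of the entries)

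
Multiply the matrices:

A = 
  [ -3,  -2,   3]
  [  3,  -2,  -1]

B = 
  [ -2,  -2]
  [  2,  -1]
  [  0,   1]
AB = 
  [  2,  11]
  [-10,  -5]

A is 2×3 and B is 3×2, so AB is 2×2. Each entry is (row of A)·(column of B):
AB[1,1] = (-3)(-2) + (-2)(2) + (3)(0) = 2
AB[1,2] = (-3)(-2) + (-2)(-1) + (3)(1) = 11
AB[2,1] = (3)(-2) + (-2)(2) + (-1)(0) = -10
AB[2,2] = (3)(-2) + (-2)(-1) + (-1)(1) = -5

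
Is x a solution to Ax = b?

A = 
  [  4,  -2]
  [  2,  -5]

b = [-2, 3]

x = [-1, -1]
Yes

Ax = [-2, 3] = b ✓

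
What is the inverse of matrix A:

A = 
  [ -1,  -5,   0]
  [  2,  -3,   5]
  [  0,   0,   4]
det(A) = (-1)·((-3)(4) - (5)(0)) - (-5)·((2)(4) - (5)(0)) + (0)·((2)(0) - (-3)(0))
  = (-1)(-12) - (-5)(8) + (0)(0)
  = 52
det(A) = 52 ≠ 0, so A is invertible.

Cofactors Cᵢⱼ = (-1)ⁱ⁺ʲ·Mᵢⱼ:
C = 
  [-12,  -8,   0]
  [ 20,  -4,   0]
  [-25,   5,  13]

adj(A) = Cᵀ:
adj(A) = 
  [-12,  20, -25]
  [ -8,  -4,   5]
  [  0,   0,  13]

A⁻¹ = (1/52) · adj(A):
A⁻¹ = 
  [ -3/13,   5/13, -25/52]
  [ -2/13,  -1/13,   5/52]
  [     0,      0,    1/4]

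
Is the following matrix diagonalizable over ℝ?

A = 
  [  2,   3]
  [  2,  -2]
Yes

tr(A) = 0, det(A) = -10
Characteristic polynomial: λ² - tr(A)λ + det(A) = λ² - 10
λ² - 10 = 0  ⇒  λ = (0 ± √((0)² - 4·(-10)))/2 = (0 ± √(40))/2
  = √10,  -√10
Eigenvalues: √10, -√10  (≈ 3.162, -3.162)
The two irrational eigenvalues are distinct (simple), so each has alg. mult. = geom. mult. = 1.
Sum of geometric multiplicities equals n, so A has n independent eigenvectors.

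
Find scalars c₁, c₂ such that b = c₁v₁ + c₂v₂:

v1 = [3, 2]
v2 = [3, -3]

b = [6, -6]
c1 = 0, c2 = 2

b = 0·v1 + 2·v2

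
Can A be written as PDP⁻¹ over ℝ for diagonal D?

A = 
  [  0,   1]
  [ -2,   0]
No

tr(A) = 0, det(A) = 2
Characteristic polynomial: λ² - tr(A)λ + det(A) = λ² + 2
λ² + 2 = 0  ⇒  λ = (0 ± √((0)² - 4·(2)))/2 = (0 ± √(-8))/2
  = i√2,  -i√2
Eigenvalues: i√2, -i√2  (≈ 0 + 1.414i, 0 - 1.414i)
Has complex eigenvalues (not diagonalizable over ℝ).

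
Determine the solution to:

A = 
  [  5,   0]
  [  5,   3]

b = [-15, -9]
x = [-3, 2]

Row reduce the augmented matrix [A|b]:
R2 → R2 - (1)·R1
REF = 
  [  5,   0, -15]
  [  0,   3,   6]

Back-substitution:
x₂ = 6 / 3 = 2
x₁ = (-15 - (0)(2)) / 5 = -3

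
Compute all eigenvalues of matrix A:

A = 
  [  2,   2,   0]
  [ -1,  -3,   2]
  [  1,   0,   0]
Characteristic polynomial: det(λI - A) = λ³ + λ² - 4λ - 4
Testing integer divisors of the constant term: p(-1) = 0, so (λ + 1) is a factor:
p(λ) = (λ + 1)(λ² - 4)
λ² - 4 = (λ + 2)(λ - 2)

λ = -1, 2, -2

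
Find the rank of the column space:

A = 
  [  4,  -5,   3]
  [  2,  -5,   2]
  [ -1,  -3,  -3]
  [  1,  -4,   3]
Row reduce:
R2 → R2 - (1/2)·R1
R3 → R3 + (1/4)·R1
R4 → R4 - (1/4)·R1
R3 → R3 - (17/10)·R2
R4 → R4 - (11/10)·R2
R4 → R4 + (17/31)·R3
REF = 
  [     4,     -5,      3]
  [     0,   -5/2,    1/2]
  [     0,      0, -31/10]
  [     0,      0,      0]
Pivot columns: 1, 2, 3 → 3 pivots.
dim(Col(A)) = number of pivot columns = 3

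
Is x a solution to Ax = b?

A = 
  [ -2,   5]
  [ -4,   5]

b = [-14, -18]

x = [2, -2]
Yes

Ax = [-14, -18] = b ✓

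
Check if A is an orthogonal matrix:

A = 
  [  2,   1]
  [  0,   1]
No

AᵀA = 
  [  4,   2]
  [  2,   2]
≠ I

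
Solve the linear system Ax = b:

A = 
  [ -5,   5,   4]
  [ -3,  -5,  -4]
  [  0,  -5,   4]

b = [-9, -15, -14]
Row reduce the augmented matrix [A|b]:
R2 → R2 - (3/5)·R1
R3 → R3 - (5/8)·R2
REF = 
  [   -5,     5,     4,    -9]
  [    0,    -8, -32/5, -48/5]
  [    0,     0,     8,    -8]

Back-substitution:
x₃ = (-8) / 8 = -1
x₂ = (-48/5 - (-32/5)(-1)) / (-8) = 2
x₁ = (-9 - (5)(2) - (4)(-1)) / (-5) = 3

x = [3, 2, -1]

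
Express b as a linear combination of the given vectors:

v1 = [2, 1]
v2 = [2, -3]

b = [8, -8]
c1 = 1, c2 = 3

b = 1·v1 + 3·v2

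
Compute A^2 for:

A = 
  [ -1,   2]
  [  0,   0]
A² = A·A:
A²[1,1] = (-1)(-1) + (2)(0) = 1
A²[1,2] = (-1)(2) + (2)(0) = -2
A²[2,1] = (0)(-1) + (0)(0) = 0
A²[2,2] = (0)(2) + (0)(0) = 0
A² = 
  [  1,  -2]
  [  0,   0]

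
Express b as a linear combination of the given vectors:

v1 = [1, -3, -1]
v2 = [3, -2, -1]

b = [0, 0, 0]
c1 = 0, c2 = 0

b = 0·v1 + 0·v2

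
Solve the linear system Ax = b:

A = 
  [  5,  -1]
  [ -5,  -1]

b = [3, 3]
x = [0, -3]

Row reduce the augmented matrix [A|b]:
R2 → R2 + (1)·R1
REF = 
  [  5,  -1,   3]
  [  0,  -2,   6]

Back-substitution:
x₂ = 6 / (-2) = -3
x₁ = (3 - (-1)(-3)) / 5 = 0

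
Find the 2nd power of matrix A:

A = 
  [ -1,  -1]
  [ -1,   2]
A² = A·A:
A²[1,1] = (-1)(-1) + (-1)(-1) = 2
A²[1,2] = (-1)(-1) + (-1)(2) = -1
A²[2,1] = (-1)(-1) + (2)(-1) = -1
A²[2,2] = (-1)(-1) + (2)(2) = 5
A² = 
  [  2,  -1]
  [ -1,   5]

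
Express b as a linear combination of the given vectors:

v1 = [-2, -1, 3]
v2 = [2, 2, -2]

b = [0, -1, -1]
c1 = -1, c2 = -1

b = -1·v1 + -1·v2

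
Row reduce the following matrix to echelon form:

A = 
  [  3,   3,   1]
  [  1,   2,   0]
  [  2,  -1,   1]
Row operations:
R2 → R2 - (1/3)·R1
R3 → R3 - (2/3)·R1
R3 → R3 + (3)·R2

Resulting echelon form:
REF = 
  [   3,    3,    1]
  [   0,    1, -1/3]
  [   0,    0, -2/3]

Rank = 3 (number of non-zero pivot rows).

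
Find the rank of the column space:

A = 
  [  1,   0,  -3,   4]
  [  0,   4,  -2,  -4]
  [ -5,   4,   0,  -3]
Row reduce:
R3 → R3 + (5)·R1
R3 → R3 - (1)·R2
REF = 
  [  1,   0,  -3,   4]
  [  0,   4,  -2,  -4]
  [  0,   0, -13,  21]
Pivot columns: 1, 2, 3 → 3 pivots.
dim(Col(A)) = number of pivot columns = 3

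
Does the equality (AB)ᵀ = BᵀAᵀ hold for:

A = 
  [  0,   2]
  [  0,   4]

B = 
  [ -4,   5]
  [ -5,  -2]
Yes

(AB)ᵀ = 
  [-10, -20]
  [ -4,  -8]

BᵀAᵀ = 
  [-10, -20]
  [ -4,  -8]

Both sides are equal — this is the standard identity (AB)ᵀ = BᵀAᵀ, which holds for all A, B.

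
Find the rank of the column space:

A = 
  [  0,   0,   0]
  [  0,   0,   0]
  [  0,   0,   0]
dim(Col(A)) = 0

Row reduce:
(no row operations needed)
REF = 
  [  0,   0,   0]
  [  0,   0,   0]
  [  0,   0,   0]
Pivot columns: none → 0 pivots.
dim(Col(A)) = number of pivot columns = 0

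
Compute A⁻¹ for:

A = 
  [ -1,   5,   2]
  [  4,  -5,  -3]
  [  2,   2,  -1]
det(A) = (-1)·((-5)(-1) - (-3)(2)) - (5)·((4)(-1) - (-3)(2)) + (2)·((4)(2) - (-5)(2))
  = (-1)(11) - (5)(2) + (2)(18)
  = 15
det(A) = 15 ≠ 0, so A is invertible.

Cofactors Cᵢⱼ = (-1)ⁱ⁺ʲ·Mᵢⱼ:
C = 
  [ 11,  -2,  18]
  [  9,  -3,  12]
  [ -5,   5, -15]

adj(A) = Cᵀ:
adj(A) = 
  [ 11,   9,  -5]
  [ -2,  -3,   5]
  [ 18,  12, -15]

A⁻¹ = (1/15) · adj(A):
A⁻¹ = 
  [11/15,   3/5,  -1/3]
  [-2/15,  -1/5,   1/3]
  [  6/5,   4/5,    -1]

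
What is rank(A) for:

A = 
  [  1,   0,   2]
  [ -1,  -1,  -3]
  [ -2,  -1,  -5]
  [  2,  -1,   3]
Row reduce:
R2 → R2 + (1)·R1
R3 → R3 + (2)·R1
R4 → R4 - (2)·R1
R3 → R3 - (1)·R2
R4 → R4 - (1)·R2
REF = 
  [  1,   0,   2]
  [  0,  -1,  -1]
  [  0,   0,   0]
  [  0,   0,   0]
Pivot columns: 1, 2 → 2 pivots.

rank(A) = 2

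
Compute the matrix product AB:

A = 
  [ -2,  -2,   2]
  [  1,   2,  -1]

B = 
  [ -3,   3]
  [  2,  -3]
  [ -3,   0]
AB = 
  [ -4,   0]
  [  4,  -3]

A is 2×3 and B is 3×2, so AB is 2×2. Each entry is (row of A)·(column of B):
AB[1,1] = (-2)(-3) + (-2)(2) + (2)(-3) = -4
AB[1,2] = (-2)(3) + (-2)(-3) + (2)(0) = 0
AB[2,1] = (1)(-3) + (2)(2) + (-1)(-3) = 4
AB[2,2] = (1)(3) + (2)(-3) + (-1)(0) = -3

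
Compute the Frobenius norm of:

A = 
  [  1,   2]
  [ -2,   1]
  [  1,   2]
||A||_F = 3.873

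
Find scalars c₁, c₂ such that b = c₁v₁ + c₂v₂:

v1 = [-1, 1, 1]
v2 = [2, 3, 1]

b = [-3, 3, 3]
c1 = 3, c2 = 0

b = 3·v1 + 0·v2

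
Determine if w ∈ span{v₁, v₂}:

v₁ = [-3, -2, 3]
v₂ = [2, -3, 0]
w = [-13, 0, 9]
Yes

Form the augmented matrix and row-reduce:
[v₁|v₂|w] = 
  [ -3,   2, -13]
  [ -2,  -3,   0]
  [  3,   0,   9]
R2 → R2 - (2/3)·R1
R3 → R3 + (1)·R1
R3 → R3 + (6/13)·R2
REF = 
  [   -3,     2,   -13]
  [    0, -13/3,  26/3]
  [    0,     0,     0]

No row of the form [0 0 | nonzero], so the system is consistent. Back-substitution gives c₁ = 3, c₂ = -2: w = (3)·v₁ + (-2)·v₂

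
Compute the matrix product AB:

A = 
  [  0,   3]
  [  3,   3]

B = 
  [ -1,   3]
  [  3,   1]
A is 2×2 and B is 2×2, so AB is 2×2. Each entry is (row of A)·(column of B):
AB[1,1] = (0)(-1) + (3)(3) = 9
AB[1,2] = (0)(3) + (3)(1) = 3
AB[2,1] = (3)(-1) + (3)(3) = 6
AB[2,2] = (3)(3) + (3)(1) = 12

AB = 
  [  9,   3]
  [  6,  12]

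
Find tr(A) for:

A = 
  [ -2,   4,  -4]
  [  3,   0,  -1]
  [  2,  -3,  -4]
-6

tr(A) = -2 + 0 + -4 = -6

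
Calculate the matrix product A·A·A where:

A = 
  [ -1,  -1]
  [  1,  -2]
A² = A·A:
A²[1,1] = (-1)(-1) + (-1)(1) = 0
A²[1,2] = (-1)(-1) + (-1)(-2) = 3
A²[2,1] = (1)(-1) + (-2)(1) = -3
A²[2,2] = (1)(-1) + (-2)(-2) = 3
A² = 
  [  0,   3]
  [ -3,   3]

A^3 = A^2·A:
A^3[1,1] = (0)(-1) + (3)(1) = 3
A^3[1,2] = (0)(-1) + (3)(-2) = -6
A^3[2,1] = (-3)(-1) + (3)(1) = 6
A^3[2,2] = (-3)(-1) + (3)(-2) = -3
A^3 = 
  [  3,  -6]
  [  6,  -3]

Therefore
A^3 = 
  [  3,  -6]
  [  6,  -3]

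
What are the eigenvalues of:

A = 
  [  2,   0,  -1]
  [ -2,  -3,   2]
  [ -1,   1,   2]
λ = 1, √11, -√11  (≈ 1, 3.317, -3.317)

Characteristic polynomial: det(λI - A) = λ³ - λ² - 11λ + 11
Testing integer divisors of the constant term: p(1) = 0, so (λ - 1) is a factor:
p(λ) = (λ - 1)(λ² - 11)
λ² - 11 = 0  ⇒  λ = (0 ± √((0)² - 4·(-11)))/2 = (0 ± √(44))/2
  = √11,  -√11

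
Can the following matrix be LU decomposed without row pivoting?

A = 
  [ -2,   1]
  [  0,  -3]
Yes.
A[1,1] = -2 ≠ 0, so Gaussian elimination proceeds without a row swap: multiplier ℓ₂₁ = (0)/(-2) = 0, and U[2,2] = -3 - (0)(1) = -3.
L = 
  [  1,   0]
  [  0,   1]
U = 
  [ -2,   1]
  [  0,  -3]
Check row 2 of LU: [(0)(-2), (0)(1) + (-3)] = [0, -3] = row 2 of A ✓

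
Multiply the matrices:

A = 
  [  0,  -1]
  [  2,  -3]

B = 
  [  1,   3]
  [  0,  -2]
A is 2×2 and B is 2×2, so AB is 2×2. Each entry is (row of A)·(column of B):
AB[1,1] = (0)(1) + (-1)(0) = 0
AB[1,2] = (0)(3) + (-1)(-2) = 2
AB[2,1] = (2)(1) + (-3)(0) = 2
AB[2,2] = (2)(3) + (-3)(-2) = 12

AB = 
  [  0,   2]
  [  2,  12]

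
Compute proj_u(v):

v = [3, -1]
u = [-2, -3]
v·u = (3)(-2) + (-1)(-3) = -3
u·u = (-2)² + (-3)² = 13
proj_u(v) = (v·u / u·u) × u = (-3/13) × u

proj_u(v) = [6/13, 9/13]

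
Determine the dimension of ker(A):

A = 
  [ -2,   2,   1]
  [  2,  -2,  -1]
nullity(A) = 2

Row reduce:
R2 → R2 + (1)·R1
REF = 
  [ -2,   2,   1]
  [  0,   0,   0]
Pivot columns: 1 → 1 pivot.
rank(A) = 1, so nullity(A) = 3 - 1 = 2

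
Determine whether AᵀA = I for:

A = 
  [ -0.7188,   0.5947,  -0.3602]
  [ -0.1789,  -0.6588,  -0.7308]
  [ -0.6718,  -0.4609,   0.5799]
Yes

AᵀA = 
  [  1,   0,   0.0001]
  [  0,   1.0001,   0]
  [  0.0001,   0,   1.0001]
≈ I (equal to I up to the 4-dp rounding of the entries)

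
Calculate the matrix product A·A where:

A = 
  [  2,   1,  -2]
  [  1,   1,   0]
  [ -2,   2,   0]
A² = A·A:
A²[1,1] = (2)(2) + (1)(1) + (-2)(-2) = 9
A²[1,2] = (2)(1) + (1)(1) + (-2)(2) = -1
A²[1,3] = (2)(-2) + (1)(0) + (-2)(0) = -4
A²[2,1] = (1)(2) + (1)(1) + (0)(-2) = 3
A²[2,2] = (1)(1) + (1)(1) + (0)(2) = 2
A²[2,3] = (1)(-2) + (1)(0) + (0)(0) = -2
A²[3,1] = (-2)(2) + (2)(1) + (0)(-2) = -2
A²[3,2] = (-2)(1) + (2)(1) + (0)(2) = 0
A²[3,3] = (-2)(-2) + (2)(0) + (0)(0) = 4
A² = 
  [  9,  -1,  -4]
  [  3,   2,  -2]
  [ -2,   0,   4]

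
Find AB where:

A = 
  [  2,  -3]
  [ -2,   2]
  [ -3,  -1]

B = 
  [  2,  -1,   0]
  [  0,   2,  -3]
A is 3×2 and B is 2×3, so AB is 3×3. Each entry is (row of A)·(column of B):
AB[1,1] = (2)(2) + (-3)(0) = 4
AB[1,2] = (2)(-1) + (-3)(2) = -8
AB[1,3] = (2)(0) + (-3)(-3) = 9
AB[2,1] = (-2)(2) + (2)(0) = -4
AB[2,2] = (-2)(-1) + (2)(2) = 6
AB[2,3] = (-2)(0) + (2)(-3) = -6
AB[3,1] = (-3)(2) + (-1)(0) = -6
AB[3,2] = (-3)(-1) + (-1)(2) = 1
AB[3,3] = (-3)(0) + (-1)(-3) = 3

AB = 
  [  4,  -8,   9]
  [ -4,   6,  -6]
  [ -6,   1,   3]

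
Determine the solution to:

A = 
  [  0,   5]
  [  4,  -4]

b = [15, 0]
Row reduce the augmented matrix [A|b]:
Swap R1 ↔ R2
REF = 
  [  4,  -4,   0]
  [  0,   5,  15]

Back-substitution:
x₂ = 15 / 5 = 3
x₁ = (0 - (-4)(3)) / 4 = 3

x = [3, 3]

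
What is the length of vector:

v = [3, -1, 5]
5.916

||v||₂ = √((3)² + (-1)² + (5)²) = √35 = 5.916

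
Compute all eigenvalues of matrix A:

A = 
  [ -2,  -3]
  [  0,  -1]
λ = -1, -2

tr(A) = -3, det(A) = 2
Characteristic polynomial: λ² - tr(A)λ + det(A) = λ² + 3λ + 2
λ² + 3λ + 2 = (λ + 2)(λ + 1)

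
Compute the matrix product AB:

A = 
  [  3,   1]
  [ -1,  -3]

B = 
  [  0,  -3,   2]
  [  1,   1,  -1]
A is 2×2 and B is 2×3, so AB is 2×3. Each entry is (row of A)·(column of B):
AB[1,1] = (3)(0) + (1)(1) = 1
AB[1,2] = (3)(-3) + (1)(1) = -8
AB[1,3] = (3)(2) + (1)(-1) = 5
AB[2,1] = (-1)(0) + (-3)(1) = -3
AB[2,2] = (-1)(-3) + (-3)(1) = 0
AB[2,3] = (-1)(2) + (-3)(-1) = 1

AB = 
  [  1,  -8,   5]
  [ -3,   0,   1]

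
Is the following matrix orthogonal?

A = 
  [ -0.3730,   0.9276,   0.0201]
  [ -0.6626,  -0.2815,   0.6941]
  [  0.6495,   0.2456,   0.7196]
Yes

AᵀA = 
  [  1,   0,   0]
  [  0,   1,   0]
  [  0,   0,   1]
≈ I (equal to I up to the 4-dp rounding of the entries)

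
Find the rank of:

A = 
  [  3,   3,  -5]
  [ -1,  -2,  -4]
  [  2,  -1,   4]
rank(A) = 3

Row reduce:
R2 → R2 + (1/3)·R1
R3 → R3 - (2/3)·R1
R3 → R3 - (3)·R2
REF = 
  [    3,     3,    -5]
  [    0,    -1, -17/3]
  [    0,     0,  73/3]
Pivot columns: 1, 2, 3 → 3 pivots.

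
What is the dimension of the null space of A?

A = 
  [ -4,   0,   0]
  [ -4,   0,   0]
nullity(A) = 2

Row reduce:
R2 → R2 - (1)·R1
REF = 
  [ -4,   0,   0]
  [  0,   0,   0]
Pivot columns: 1 → 1 pivot.
rank(A) = 1, so nullity(A) = 3 - 1 = 2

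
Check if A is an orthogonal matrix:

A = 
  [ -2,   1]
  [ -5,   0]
No

AᵀA = 
  [ 29,  -2]
  [ -2,   1]
≠ I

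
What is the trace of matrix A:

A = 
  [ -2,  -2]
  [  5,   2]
0

tr(A) = -2 + 2 = 0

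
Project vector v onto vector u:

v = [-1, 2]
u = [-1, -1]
proj_u(v) = [1/2, 1/2]

v·u = (-1)(-1) + (2)(-1) = -1
u·u = (-1)² + (-1)² = 2
proj_u(v) = (v·u / u·u) × u = (-1/2) × u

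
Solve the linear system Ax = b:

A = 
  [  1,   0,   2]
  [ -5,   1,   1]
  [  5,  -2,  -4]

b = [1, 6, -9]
Row reduce the augmented matrix [A|b]:
R2 → R2 + (5)·R1
R3 → R3 - (5)·R1
R3 → R3 + (2)·R2
REF = 
  [  1,   0,   2,   1]
  [  0,   1,  11,  11]
  [  0,   0,   8,   8]

Back-substitution:
x₃ = 8 / 8 = 1
x₂ = (11 - (11)(1)) / 1 = 0
x₁ = (1 - (0)(0) - (2)(1)) / 1 = -1

x = [-1, 0, 1]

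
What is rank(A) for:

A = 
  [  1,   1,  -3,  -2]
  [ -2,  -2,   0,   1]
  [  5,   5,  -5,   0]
Row reduce:
R2 → R2 + (2)·R1
R3 → R3 - (5)·R1
R3 → R3 + (5/3)·R2
REF = 
  [  1,   1,  -3,  -2]
  [  0,   0,  -6,  -3]
  [  0,   0,   0,   5]
Pivot columns: 1, 3, 4 → 3 pivots.

rank(A) = 3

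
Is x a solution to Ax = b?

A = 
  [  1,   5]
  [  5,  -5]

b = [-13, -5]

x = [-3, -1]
No

Ax = [-8, -10] ≠ b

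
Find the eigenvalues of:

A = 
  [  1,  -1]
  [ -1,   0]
tr(A) = 1, det(A) = -1
Characteristic polynomial: λ² - tr(A)λ + det(A) = λ² - λ - 1
λ² - λ - 1 = 0  ⇒  λ = (1 ± √((-1)² - 4·(-1)))/2 = (1 ± √(5))/2
  = (1 + √5)/2,  (1 - √5)/2

λ = (1 + √5)/2, (1 - √5)/2  (≈ 1.618, -0.618)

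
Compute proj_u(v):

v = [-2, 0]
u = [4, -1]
proj_u(v) = [-32/17, 8/17]

v·u = (-2)(4) + (0)(-1) = -8
u·u = (4)² + (-1)² = 17
proj_u(v) = (v·u / u·u) × u = (-8/17) × u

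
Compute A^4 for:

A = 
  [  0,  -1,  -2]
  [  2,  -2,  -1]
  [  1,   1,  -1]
A² = A·A:
A²[1,1] = (0)(0) + (-1)(2) + (-2)(1) = -4
A²[1,2] = (0)(-1) + (-1)(-2) + (-2)(1) = 0
A²[1,3] = (0)(-2) + (-1)(-1) + (-2)(-1) = 3
A²[2,1] = (2)(0) + (-2)(2) + (-1)(1) = -5
A²[2,2] = (2)(-1) + (-2)(-2) + (-1)(1) = 1
A²[2,3] = (2)(-2) + (-2)(-1) + (-1)(-1) = -1
A²[3,1] = (1)(0) + (1)(2) + (-1)(1) = 1
A²[3,2] = (1)(-1) + (1)(-2) + (-1)(1) = -4
A²[3,3] = (1)(-2) + (1)(-1) + (-1)(-1) = -2
A² = 
  [ -4,   0,   3]
  [ -5,   1,  -1]
  [  1,  -4,  -2]

A^3 = A^2·A:
A^3[1,1] = (-4)(0) + (0)(2) + (3)(1) = 3
A^3[1,2] = (-4)(-1) + (0)(-2) + (3)(1) = 7
A^3[1,3] = (-4)(-2) + (0)(-1) + (3)(-1) = 5
A^3[2,1] = (-5)(0) + (1)(2) + (-1)(1) = 1
A^3[2,2] = (-5)(-1) + (1)(-2) + (-1)(1) = 2
A^3[2,3] = (-5)(-2) + (1)(-1) + (-1)(-1) = 10
A^3[3,1] = (1)(0) + (-4)(2) + (-2)(1) = -10
A^3[3,2] = (1)(-1) + (-4)(-2) + (-2)(1) = 5
A^3[3,3] = (1)(-2) + (-4)(-1) + (-2)(-1) = 4
A^3 = 
  [  3,   7,   5]
  [  1,   2,  10]
  [-10,   5,   4]

A^4 = A^3·A:
A^4[1,1] = (3)(0) + (7)(2) + (5)(1) = 19
A^4[1,2] = (3)(-1) + (7)(-2) + (5)(1) = -12
A^4[1,3] = (3)(-2) + (7)(-1) + (5)(-1) = -18
A^4[2,1] = (1)(0) + (2)(2) + (10)(1) = 14
A^4[2,2] = (1)(-1) + (2)(-2) + (10)(1) = 5
A^4[2,3] = (1)(-2) + (2)(-1) + (10)(-1) = -14
A^4[3,1] = (-10)(0) + (5)(2) + (4)(1) = 14
A^4[3,2] = (-10)(-1) + (5)(-2) + (4)(1) = 4
A^4[3,3] = (-10)(-2) + (5)(-1) + (4)(-1) = 11
A^4 = 
  [ 19, -12, -18]
  [ 14,   5, -14]
  [ 14,   4,  11]

Therefore
A^4 = 
  [ 19, -12, -18]
  [ 14,   5, -14]
  [ 14,   4,  11]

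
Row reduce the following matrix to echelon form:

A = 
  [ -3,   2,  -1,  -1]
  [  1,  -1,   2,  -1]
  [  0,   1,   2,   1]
Row operations:
R2 → R2 + (1/3)·R1
R3 → R3 + (3)·R2

Resulting echelon form:
REF = 
  [  -3,    2,   -1,   -1]
  [   0, -1/3,  5/3, -4/3]
  [   0,    0,    7,   -3]

Rank = 3 (number of non-zero pivot rows).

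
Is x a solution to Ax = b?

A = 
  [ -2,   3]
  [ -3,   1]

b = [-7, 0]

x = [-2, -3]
No

Ax = [-5, 3] ≠ b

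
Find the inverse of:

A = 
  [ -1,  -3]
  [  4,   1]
det(A) = (-1)(1) - (-3)(4) = 11
For a 2×2 matrix, A⁻¹ = (1/det(A)) · [[d, -b], [-c, a]]
    = (1/11) · [[1, 3], [-4, -1]]

A⁻¹ = 
  [ 1/11,  3/11]
  [-4/11, -1/11]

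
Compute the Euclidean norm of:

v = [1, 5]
5.099

||v||₂ = √((1)² + (5)²) = √26 = 5.099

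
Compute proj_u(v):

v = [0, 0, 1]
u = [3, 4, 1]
v·u = (0)(3) + (0)(4) + (1)(1) = 1
u·u = (3)² + (4)² + (1)² = 26
proj_u(v) = (v·u / u·u) × u = (1/26) × u

proj_u(v) = [3/26, 2/13, 1/26]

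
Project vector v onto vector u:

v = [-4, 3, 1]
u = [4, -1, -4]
proj_u(v) = [-92/33, 23/33, 92/33]

v·u = (-4)(4) + (3)(-1) + (1)(-4) = -23
u·u = (4)² + (-1)² + (-4)² = 33
proj_u(v) = (v·u / u·u) × u = (-23/33) × u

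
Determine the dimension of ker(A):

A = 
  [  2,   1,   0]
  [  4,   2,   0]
nullity(A) = 2

Row reduce:
R2 → R2 - (2)·R1
REF = 
  [  2,   1,   0]
  [  0,   0,   0]
Pivot columns: 1 → 1 pivot.
rank(A) = 1, so nullity(A) = 3 - 1 = 2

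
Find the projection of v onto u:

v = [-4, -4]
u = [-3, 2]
proj_u(v) = [-12/13, 8/13]

v·u = (-4)(-3) + (-4)(2) = 4
u·u = (-3)² + (2)² = 13
proj_u(v) = (v·u / u·u) × u = (4/13) × u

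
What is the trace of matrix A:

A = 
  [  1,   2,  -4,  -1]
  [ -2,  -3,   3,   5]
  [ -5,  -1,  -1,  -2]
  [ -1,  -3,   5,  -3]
-6

tr(A) = 1 + -3 + -1 + -3 = -6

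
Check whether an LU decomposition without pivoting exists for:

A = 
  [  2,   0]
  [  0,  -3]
Yes.
A[1,1] = 2 ≠ 0, so Gaussian elimination proceeds without a row swap: multiplier ℓ₂₁ = (0)/(2) = 0, and U[2,2] = -3 - (0)(0) = -3.
L = 
  [  1,   0]
  [  0,   1]
U = 
  [  2,   0]
  [  0,  -3]
Check row 2 of LU: [(0)(2), (0)(0) + (-3)] = [0, -3] = row 2 of A ✓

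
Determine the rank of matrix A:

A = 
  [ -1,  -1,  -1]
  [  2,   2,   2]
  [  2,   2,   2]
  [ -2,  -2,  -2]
Row reduce:
R2 → R2 + (2)·R1
R3 → R3 + (2)·R1
R4 → R4 - (2)·R1
REF = 
  [ -1,  -1,  -1]
  [  0,   0,   0]
  [  0,   0,   0]
  [  0,   0,   0]
Pivot columns: 1 → 1 pivot.

rank(A) = 1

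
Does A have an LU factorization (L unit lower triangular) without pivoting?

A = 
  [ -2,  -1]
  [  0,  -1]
Yes.
A[1,1] = -2 ≠ 0, so Gaussian elimination proceeds without a row swap: multiplier ℓ₂₁ = (0)/(-2) = 0, and U[2,2] = -1 - (0)(-1) = -1.
L = 
  [  1,   0]
  [  0,   1]
U = 
  [ -2,  -1]
  [  0,  -1]
Check row 2 of LU: [(0)(-2), (0)(-1) + (-1)] = [0, -1] = row 2 of A ✓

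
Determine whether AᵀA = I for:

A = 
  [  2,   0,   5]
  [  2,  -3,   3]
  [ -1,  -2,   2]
No

AᵀA = 
  [  9,  -4,  14]
  [ -4,  13, -13]
  [ 14, -13,  38]
≠ I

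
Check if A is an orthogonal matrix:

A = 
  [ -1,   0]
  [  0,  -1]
Yes

AᵀA = 
  [  1,   0]
  [  0,   1]
= I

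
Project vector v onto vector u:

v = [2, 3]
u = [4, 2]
proj_u(v) = [14/5, 7/5]

v·u = (2)(4) + (3)(2) = 14
u·u = (4)² + (2)² = 20
proj_u(v) = (v·u / u·u) × u = (14/20) × u = (7/10) × u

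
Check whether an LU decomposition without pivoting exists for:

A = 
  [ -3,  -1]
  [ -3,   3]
Yes.
A[1,1] = -3 ≠ 0, so Gaussian elimination proceeds without a row swap: multiplier ℓ₂₁ = (-3)/(-3) = 1, and U[2,2] = 3 - (1)(-1) = 4.
L = 
  [  1,   0]
  [  1,   1]
U = 
  [ -3,  -1]
  [  0,   4]
Check row 2 of LU: [(1)(-3), (1)(-1) + 4] = [-3, 3] = row 2 of A ✓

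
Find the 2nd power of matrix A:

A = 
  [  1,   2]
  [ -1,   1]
A² = A·A:
A²[1,1] = (1)(1) + (2)(-1) = -1
A²[1,2] = (1)(2) + (2)(1) = 4
A²[2,1] = (-1)(1) + (1)(-1) = -2
A²[2,2] = (-1)(2) + (1)(1) = -1
A² = 
  [ -1,   4]
  [ -2,  -1]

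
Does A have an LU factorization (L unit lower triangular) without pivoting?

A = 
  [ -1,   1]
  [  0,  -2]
Yes.
A[1,1] = -1 ≠ 0, so Gaussian elimination proceeds without a row swap: multiplier ℓ₂₁ = (0)/(-1) = 0, and U[2,2] = -2 - (0)(1) = -2.
L = 
  [  1,   0]
  [  0,   1]
U = 
  [ -1,   1]
  [  0,  -2]
Check row 2 of LU: [(0)(-1), (0)(1) + (-2)] = [0, -2] = row 2 of A ✓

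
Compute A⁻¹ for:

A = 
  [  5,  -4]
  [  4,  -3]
det(A) = (5)(-3) - (-4)(4) = 1
For a 2×2 matrix, A⁻¹ = (1/det(A)) · [[d, -b], [-c, a]]
    = (1) · [[-3, 4], [-4, 5]]

A⁻¹ = 
  [ -3,   4]
  [ -4,   5]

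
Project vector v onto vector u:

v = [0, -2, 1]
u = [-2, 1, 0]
v·u = (0)(-2) + (-2)(1) + (1)(0) = -2
u·u = (-2)² + (1)² + (0)² = 5
proj_u(v) = (v·u / u·u) × u = (-2/5) × u

proj_u(v) = [4/5, -2/5, 0]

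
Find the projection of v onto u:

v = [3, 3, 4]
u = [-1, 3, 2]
v·u = (3)(-1) + (3)(3) + (4)(2) = 14
u·u = (-1)² + (3)² + (2)² = 14
proj_u(v) = (v·u / u·u) × u = (14/14) × u = (1) × u

proj_u(v) = [-1, 3, 2]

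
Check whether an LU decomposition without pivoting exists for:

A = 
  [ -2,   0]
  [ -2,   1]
Yes.
A[1,1] = -2 ≠ 0, so Gaussian elimination proceeds without a row swap: multiplier ℓ₂₁ = (-2)/(-2) = 1, and U[2,2] = 1 - (1)(0) = 1.
L = 
  [  1,   0]
  [  1,   1]
U = 
  [ -2,   0]
  [  0,   1]
Check row 2 of LU: [(1)(-2), (1)(0) + 1] = [-2, 1] = row 2 of A ✓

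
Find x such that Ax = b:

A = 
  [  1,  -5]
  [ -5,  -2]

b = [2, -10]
x = [2, 0]

Row reduce the augmented matrix [A|b]:
R2 → R2 + (5)·R1
REF = 
  [  1,  -5,   2]
  [  0, -27,   0]

Back-substitution:
x₂ = 0 / (-27) = 0
x₁ = (2 - (-5)(0)) / 1 = 2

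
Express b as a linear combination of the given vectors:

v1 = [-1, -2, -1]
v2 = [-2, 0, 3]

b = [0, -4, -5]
c1 = 2, c2 = -1

b = 2·v1 + -1·v2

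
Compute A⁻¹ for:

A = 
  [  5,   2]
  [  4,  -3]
det(A) = (5)(-3) - (2)(4) = -23
For a 2×2 matrix, A⁻¹ = (1/det(A)) · [[d, -b], [-c, a]]
    = (-1/23) · [[-3, -2], [-4, 5]]

A⁻¹ = 
  [ 3/23,  2/23]
  [ 4/23, -5/23]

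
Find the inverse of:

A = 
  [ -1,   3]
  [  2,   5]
det(A) = (-1)(5) - (3)(2) = -11
For a 2×2 matrix, A⁻¹ = (1/det(A)) · [[d, -b], [-c, a]]
    = (-1/11) · [[5, -3], [-2, -1]]

A⁻¹ = 
  [-5/11,  3/11]
  [ 2/11,  1/11]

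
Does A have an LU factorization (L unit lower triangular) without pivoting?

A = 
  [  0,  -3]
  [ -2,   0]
No.
A[1,1] = 0 but A[2,1] = -2 ≠ 0. Any LU with L unit lower triangular has (LU)[1,1] = U[1,1] and (LU)[2,1] = L[2,1]·U[1,1]; matching A forces U[1,1] = 0, which then forces (LU)[2,1] = 0 ≠ -2. A row swap (pivoting) is required.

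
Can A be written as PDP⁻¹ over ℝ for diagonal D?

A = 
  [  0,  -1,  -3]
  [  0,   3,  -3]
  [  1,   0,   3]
No

Characteristic polynomial: det(λI - A) = λ³ - 6λ² + 12λ - 12
By the rational root theorem any rational root is an integer dividing 12; none of those is a root, so p(λ) has no rational roots and hence (being an irreducible cubic) no repeated roots.
Discriminant of the cubic: Δ = -432
Δ < 0 ⇒ one real eigenvalue and a complex-conjugate pair: λ ≈ 3.587, 1.206 + 1.375i, 1.206 - 1.375i
Has complex eigenvalues (not diagonalizable over ℝ).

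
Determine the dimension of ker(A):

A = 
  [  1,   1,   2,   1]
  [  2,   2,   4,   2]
nullity(A) = 3

Row reduce:
R2 → R2 - (2)·R1
REF = 
  [  1,   1,   2,   1]
  [  0,   0,   0,   0]
Pivot columns: 1 → 1 pivot.
rank(A) = 1, so nullity(A) = 4 - 1 = 3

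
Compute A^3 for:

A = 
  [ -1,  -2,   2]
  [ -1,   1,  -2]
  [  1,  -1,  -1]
A^3 = 
  [ -3, -12,  14]
  [ -5,  11, -12]
  [  8,  -5,  -3]

A² = A·A:
A²[1,1] = (-1)(-1) + (-2)(-1) + (2)(1) = 5
A²[1,2] = (-1)(-2) + (-2)(1) + (2)(-1) = -2
A²[1,3] = (-1)(2) + (-2)(-2) + (2)(-1) = 0
A²[2,1] = (-1)(-1) + (1)(-1) + (-2)(1) = -2
A²[2,2] = (-1)(-2) + (1)(1) + (-2)(-1) = 5
A²[2,3] = (-1)(2) + (1)(-2) + (-2)(-1) = -2
A²[3,1] = (1)(-1) + (-1)(-1) + (-1)(1) = -1
A²[3,2] = (1)(-2) + (-1)(1) + (-1)(-1) = -2
A²[3,3] = (1)(2) + (-1)(-2) + (-1)(-1) = 5
A² = 
  [  5,  -2,   0]
  [ -2,   5,  -2]
  [ -1,  -2,   5]

A^3 = A^2·A:
A^3[1,1] = (5)(-1) + (-2)(-1) + (0)(1) = -3
A^3[1,2] = (5)(-2) + (-2)(1) + (0)(-1) = -12
A^3[1,3] = (5)(2) + (-2)(-2) + (0)(-1) = 14
A^3[2,1] = (-2)(-1) + (5)(-1) + (-2)(1) = -5
A^3[2,2] = (-2)(-2) + (5)(1) + (-2)(-1) = 11
A^3[2,3] = (-2)(2) + (5)(-2) + (-2)(-1) = -12
A^3[3,1] = (-1)(-1) + (-2)(-1) + (5)(1) = 8
A^3[3,2] = (-1)(-2) + (-2)(1) + (5)(-1) = -5
A^3[3,3] = (-1)(2) + (-2)(-2) + (5)(-1) = -3
A^3 = 
  [ -3, -12,  14]
  [ -5,  11, -12]
  [  8,  -5,  -3]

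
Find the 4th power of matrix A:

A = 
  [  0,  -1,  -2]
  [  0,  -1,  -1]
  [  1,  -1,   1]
A^4 = 
  [  0,   1,   2]
  [  0,   1,   1]
  [ -1,   1,  -1]

A² = A·A:
A²[1,1] = (0)(0) + (-1)(0) + (-2)(1) = -2
A²[1,2] = (0)(-1) + (-1)(-1) + (-2)(-1) = 3
A²[1,3] = (0)(-2) + (-1)(-1) + (-2)(1) = -1
A²[2,1] = (0)(0) + (-1)(0) + (-1)(1) = -1
A²[2,2] = (0)(-1) + (-1)(-1) + (-1)(-1) = 2
A²[2,3] = (0)(-2) + (-1)(-1) + (-1)(1) = 0
A²[3,1] = (1)(0) + (-1)(0) + (1)(1) = 1
A²[3,2] = (1)(-1) + (-1)(-1) + (1)(-1) = -1
A²[3,3] = (1)(-2) + (-1)(-1) + (1)(1) = 0
A² = 
  [ -2,   3,  -1]
  [ -1,   2,   0]
  [  1,  -1,   0]

A^3 = A^2·A:
A^3[1,1] = (-2)(0) + (3)(0) + (-1)(1) = -1
A^3[1,2] = (-2)(-1) + (3)(-1) + (-1)(-1) = 0
A^3[1,3] = (-2)(-2) + (3)(-1) + (-1)(1) = 0
A^3[2,1] = (-1)(0) + (2)(0) + (0)(1) = 0
A^3[2,2] = (-1)(-1) + (2)(-1) + (0)(-1) = -1
A^3[2,3] = (-1)(-2) + (2)(-1) + (0)(1) = 0
A^3[3,1] = (1)(0) + (-1)(0) + (0)(1) = 0
A^3[3,2] = (1)(-1) + (-1)(-1) + (0)(-1) = 0
A^3[3,3] = (1)(-2) + (-1)(-1) + (0)(1) = -1
A^3 = 
  [ -1,   0,   0]
  [  0,  -1,   0]
  [  0,   0,  -1]

A^4 = A^3·A:
A^4[1,1] = (-1)(0) + (0)(0) + (0)(1) = 0
A^4[1,2] = (-1)(-1) + (0)(-1) + (0)(-1) = 1
A^4[1,3] = (-1)(-2) + (0)(-1) + (0)(1) = 2
A^4[2,1] = (0)(0) + (-1)(0) + (0)(1) = 0
A^4[2,2] = (0)(-1) + (-1)(-1) + (0)(-1) = 1
A^4[2,3] = (0)(-2) + (-1)(-1) + (0)(1) = 1
A^4[3,1] = (0)(0) + (0)(0) + (-1)(1) = -1
A^4[3,2] = (0)(-1) + (0)(-1) + (-1)(-1) = 1
A^4[3,3] = (0)(-2) + (0)(-1) + (-1)(1) = -1
A^4 = 
  [  0,   1,   2]
  [  0,   1,   1]
  [ -1,   1,  -1]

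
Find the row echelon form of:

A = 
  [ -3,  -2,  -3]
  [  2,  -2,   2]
Row operations:
R2 → R2 + (2/3)·R1

Resulting echelon form:
REF = 
  [   -3,    -2,    -3]
  [    0, -10/3,     0]

Rank = 2 (number of non-zero pivot rows).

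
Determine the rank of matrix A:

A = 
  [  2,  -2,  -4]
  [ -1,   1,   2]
Row reduce:
R2 → R2 + (1/2)·R1
REF = 
  [  2,  -2,  -4]
  [  0,   0,   0]
Pivot columns: 1 → 1 pivot.

rank(A) = 1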